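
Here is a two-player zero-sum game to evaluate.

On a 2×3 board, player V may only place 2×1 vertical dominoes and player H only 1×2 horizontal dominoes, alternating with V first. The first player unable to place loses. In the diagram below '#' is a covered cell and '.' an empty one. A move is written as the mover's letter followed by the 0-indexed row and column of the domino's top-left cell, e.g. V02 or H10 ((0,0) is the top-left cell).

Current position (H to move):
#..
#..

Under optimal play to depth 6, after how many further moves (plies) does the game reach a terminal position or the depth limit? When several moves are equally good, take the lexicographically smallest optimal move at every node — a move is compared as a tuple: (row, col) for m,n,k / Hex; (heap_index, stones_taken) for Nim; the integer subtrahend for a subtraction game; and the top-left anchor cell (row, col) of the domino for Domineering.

PV length from [#../#..]: 1 ply

p1 H@[#../#..]: H01[###/#..]+1* H11[#../###]+1
p2 V@[###/#..] terminal -1; root [#../#..] d6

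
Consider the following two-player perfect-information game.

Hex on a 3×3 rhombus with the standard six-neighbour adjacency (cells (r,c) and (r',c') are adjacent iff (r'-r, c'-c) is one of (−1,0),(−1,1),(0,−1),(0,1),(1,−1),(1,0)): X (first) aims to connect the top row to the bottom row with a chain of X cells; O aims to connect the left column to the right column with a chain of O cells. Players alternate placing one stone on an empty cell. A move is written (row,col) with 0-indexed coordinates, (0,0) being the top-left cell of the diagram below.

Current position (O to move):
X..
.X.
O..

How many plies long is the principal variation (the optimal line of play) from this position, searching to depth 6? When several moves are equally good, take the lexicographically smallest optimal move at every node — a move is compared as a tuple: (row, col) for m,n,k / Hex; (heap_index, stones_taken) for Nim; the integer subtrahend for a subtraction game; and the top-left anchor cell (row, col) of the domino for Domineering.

PV length from [X../.X./O..]: 5 plies

ply 1, O at X../.X./O.. | (0,1)=-1→XO./.X./O..; (0,2)=-1→X.O/.X./O..; (1,0)=-1→X../OX./O..; (1,2)=-1→X../.XO/O..; (2,1)=+1→X../.X./OO.*; (2,2)=-1→X../.X./O.O
ply 2, X at X../.X./OO. | (0,1)=-1→XX./.X./OO.*; (0,2)=-1→X.X/.X./OO.; (1,0)=-1→X../XX./OO.; (1,2)=-1→X../.XX/OO.; (2,2)=-1→X../.X./OOX
ply 3, O at XX./.X./OO. | (0,2)=+1→XXO/.X./OO.*; (1,0)=+1→XX./OX./OO.; (1,2)=+1→XX./.XO/OO.; (2,2)=+1→XX./.X./OOO
ply 4, X at XXO/.X./OO. | (1,0)=-1→XXO/XX./OO.*; (1,2)=-1→XXO/.XX/OO.; (2,2)=-1→XXO/.X./OOX
ply 5, O at XXO/XX./OO. | (1,2)=+1→XXO/XXO/OO.*; (2,2)=+1→XXO/XX./OOO
ply 6: XXO/XXO/OO. is terminal -1 (X); from X../.X./O.. depth 6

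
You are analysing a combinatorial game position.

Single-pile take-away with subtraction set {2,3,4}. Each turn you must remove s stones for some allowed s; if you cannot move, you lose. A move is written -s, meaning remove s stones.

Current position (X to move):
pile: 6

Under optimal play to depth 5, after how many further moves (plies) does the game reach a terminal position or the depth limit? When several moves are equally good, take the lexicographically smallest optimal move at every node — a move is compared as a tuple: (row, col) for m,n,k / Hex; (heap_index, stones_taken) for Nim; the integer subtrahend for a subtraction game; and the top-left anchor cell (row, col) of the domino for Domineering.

[6] X move#1: -2:-1/4*, -3:-1/3, -4:-1/2
[4] O move#2: -2:-1/2, -3:+1/1*, -4:+1/0
[1] end (terminal -1, X#3); searched 6 to 5

PV length from [6]: 2 plies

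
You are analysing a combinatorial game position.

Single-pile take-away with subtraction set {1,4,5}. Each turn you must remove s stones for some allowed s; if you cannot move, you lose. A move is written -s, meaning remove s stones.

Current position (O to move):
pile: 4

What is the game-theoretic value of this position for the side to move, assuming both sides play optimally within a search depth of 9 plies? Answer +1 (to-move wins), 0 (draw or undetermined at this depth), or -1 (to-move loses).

value(4, O) = +1

ply 1, O at 4 | -1=-1→3; -4=+1→0*
ply 2: 0 is terminal -1 (X); from 4 depth 9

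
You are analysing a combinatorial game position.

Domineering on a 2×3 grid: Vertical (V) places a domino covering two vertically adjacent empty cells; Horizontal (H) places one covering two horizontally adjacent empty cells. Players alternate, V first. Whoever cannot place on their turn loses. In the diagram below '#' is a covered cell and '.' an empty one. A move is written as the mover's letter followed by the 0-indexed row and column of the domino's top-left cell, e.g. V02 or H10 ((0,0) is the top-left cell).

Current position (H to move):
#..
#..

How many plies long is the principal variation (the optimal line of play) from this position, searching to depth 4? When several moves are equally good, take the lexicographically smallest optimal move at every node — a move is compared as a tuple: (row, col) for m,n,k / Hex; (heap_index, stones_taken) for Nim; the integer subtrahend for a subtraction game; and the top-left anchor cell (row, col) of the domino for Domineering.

ply 1, H at #../#.. | H01=+1→###/#..*; H11=+1→#../###
ply 2: ###/#.. is terminal -1 (V); from #../#.. depth 4

PV length from [#../#..]: 1 ply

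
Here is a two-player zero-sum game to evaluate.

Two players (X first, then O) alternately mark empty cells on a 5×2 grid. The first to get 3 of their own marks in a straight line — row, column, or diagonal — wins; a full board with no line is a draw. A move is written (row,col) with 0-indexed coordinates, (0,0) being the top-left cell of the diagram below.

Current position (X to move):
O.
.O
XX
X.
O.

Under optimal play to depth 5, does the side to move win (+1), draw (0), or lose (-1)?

value(O./.O/XX/X./O., X) = +1

[O./.O/XX/X./O.] X move#1: (0,1):+0/OX/.O/XX/X./O., (1,0):+1/O./XO/XX/X./O.*, (3,1):+1/O./.O/XX/XX/O., (4,1):+1/O./.O/XX/X./OX
[O./XO/XX/X./O.] end (terminal -1, O#2); searched O./.O/XX/X./O. to 5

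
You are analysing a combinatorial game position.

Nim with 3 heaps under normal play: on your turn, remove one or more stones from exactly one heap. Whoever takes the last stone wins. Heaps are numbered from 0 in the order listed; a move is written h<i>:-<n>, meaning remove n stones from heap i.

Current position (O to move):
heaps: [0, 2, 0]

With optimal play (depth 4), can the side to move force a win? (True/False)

O winning at [(0,2,0)]: True

p1 O@[(0,2,0)]: h1:-1[(0,1,0)]-1 h1:-2[(0,0,0)]+1*
p2 X@[(0,0,0)] terminal -1; root [(0,2,0)] d4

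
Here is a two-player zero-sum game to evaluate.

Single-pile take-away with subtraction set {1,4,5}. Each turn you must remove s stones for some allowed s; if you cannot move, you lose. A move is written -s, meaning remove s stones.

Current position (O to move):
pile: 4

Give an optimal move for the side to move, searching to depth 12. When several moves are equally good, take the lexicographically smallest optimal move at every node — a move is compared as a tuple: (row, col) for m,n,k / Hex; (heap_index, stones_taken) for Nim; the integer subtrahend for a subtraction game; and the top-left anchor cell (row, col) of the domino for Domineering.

O's best at [4]: -4

ply 1, O at 4 | -1=-1→3; -4=+1→0*
ply 2: 0 is terminal -1 (X); from 4 depth 12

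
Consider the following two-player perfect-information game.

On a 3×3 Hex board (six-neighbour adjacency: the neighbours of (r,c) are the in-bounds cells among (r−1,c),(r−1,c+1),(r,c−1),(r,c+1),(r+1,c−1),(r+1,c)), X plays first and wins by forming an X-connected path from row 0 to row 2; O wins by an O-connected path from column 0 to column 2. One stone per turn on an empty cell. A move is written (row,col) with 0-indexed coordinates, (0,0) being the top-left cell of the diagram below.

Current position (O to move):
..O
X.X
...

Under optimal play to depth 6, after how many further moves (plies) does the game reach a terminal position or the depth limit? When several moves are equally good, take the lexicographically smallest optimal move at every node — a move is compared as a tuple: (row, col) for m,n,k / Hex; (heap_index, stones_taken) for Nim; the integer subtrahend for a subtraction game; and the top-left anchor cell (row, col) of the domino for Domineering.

[..O/X.X/...] O move#1: (0,0):-1/O.O/X.X/...*, (0,1):-1/.OO/X.X/..., (1,1):-1/..O/XOX/..., (2,0):-1/..O/X.X/O.., (2,1):-1/..O/X.X/.O., (2,2):-1/..O/X.X/..O
[O.O/X.X/...] X move#2: (0,1):+1/OXO/X.X/...*, (1,1):-1/O.O/XXX/..., (2,0):-1/O.O/X.X/X.., (2,1):-1/O.O/X.X/.X., (2,2):-1/O.O/X.X/..X
[OXO/X.X/...] O move#3: (1,1):-1/OXO/XOX/...*, (2,0):-1/OXO/X.X/O.., (2,1):-1/OXO/X.X/.O., (2,2):-1/OXO/X.X/..O
[OXO/XOX/...] X move#4: (2,0):+1/OXO/XOX/X..*, (2,1):-1/OXO/XOX/.X., (2,2):-1/OXO/XOX/..X
[OXO/XOX/X..] end (terminal -1, O#5); searched ..O/X.X/... to 6

PV length from [..O/X.X/...]: 4 plies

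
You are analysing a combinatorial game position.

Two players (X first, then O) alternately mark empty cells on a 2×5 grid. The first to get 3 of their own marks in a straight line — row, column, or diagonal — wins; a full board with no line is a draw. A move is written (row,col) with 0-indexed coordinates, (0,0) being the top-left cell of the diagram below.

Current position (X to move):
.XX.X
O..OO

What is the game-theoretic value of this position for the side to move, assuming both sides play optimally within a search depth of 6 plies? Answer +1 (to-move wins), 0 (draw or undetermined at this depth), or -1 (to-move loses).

value(.XX.X/O..OO, X) = +1

p1 X@[.XX.X/O..OO]: (0,0)[XXX.X/O..OO]+1* (0,3)[.XXXX/O..OO]+1 (1,1)[.XX.X/OX.OO]-1 (1,2)[.XX.X/O.XOO]+1
p2 O@[XXX.X/O..OO] terminal -1; root [.XX.X/O..OO] d6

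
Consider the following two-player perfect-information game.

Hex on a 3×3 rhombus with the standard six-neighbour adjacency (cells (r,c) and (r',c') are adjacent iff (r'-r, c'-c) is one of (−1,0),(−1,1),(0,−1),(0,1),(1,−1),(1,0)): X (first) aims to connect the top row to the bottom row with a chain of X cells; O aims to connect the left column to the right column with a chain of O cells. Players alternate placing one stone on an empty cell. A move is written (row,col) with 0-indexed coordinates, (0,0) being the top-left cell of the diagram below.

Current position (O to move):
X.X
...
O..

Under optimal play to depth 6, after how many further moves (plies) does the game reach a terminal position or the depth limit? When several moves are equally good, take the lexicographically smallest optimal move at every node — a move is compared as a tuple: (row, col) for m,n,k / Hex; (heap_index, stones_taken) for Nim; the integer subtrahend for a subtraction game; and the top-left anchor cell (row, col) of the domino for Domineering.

PV length from [X.X/.../O..]: 5 plies

p1 O@[X.X/.../O..]: (0,1)[XOX/.../O..]-1 (1,0)[X.X/O../O..]-1 (1,1)[X.X/.O./O..]-1 (1,2)[X.X/..O/O..]+1* (2,1)[X.X/.../OO.]+1 (2,2)[X.X/.../O.O]-1
p2 X@[X.X/..O/O..]: (0,1)[XXX/..O/O..]-1* (1,0)[X.X/X.O/O..]-1 (1,1)[X.X/.XO/O..]-1 (2,1)[X.X/..O/OX.]-1 (2,2)[X.X/..O/O.X]-1
p3 O@[XXX/..O/O..]: (1,0)[XXX/O.O/O..]+1* (1,1)[XXX/.OO/O..]+1 (2,1)[XXX/..O/OO.]+1 (2,2)[XXX/..O/O.O]+1
p4 X@[XXX/O.O/O..]: (1,1)[XXX/OXO/O..]-1* (2,1)[XXX/O.O/OX.]-1 (2,2)[XXX/O.O/O.X]-1
p5 O@[XXX/OXO/O..]: (2,1)[XXX/OXO/OO.]+1* (2,2)[XXX/OXO/O.O]-1
p6 X@[XXX/OXO/OO.] terminal -1; root [X.X/.../O..] d6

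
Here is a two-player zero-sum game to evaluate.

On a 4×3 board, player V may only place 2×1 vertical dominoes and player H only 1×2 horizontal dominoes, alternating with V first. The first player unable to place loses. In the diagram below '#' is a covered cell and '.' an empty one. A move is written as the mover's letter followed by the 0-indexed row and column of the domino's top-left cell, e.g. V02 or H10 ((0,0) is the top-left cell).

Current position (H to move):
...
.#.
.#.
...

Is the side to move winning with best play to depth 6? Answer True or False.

H winning at [.../.#./.#./...]: False

ply 1, H at .../.#./.#./... | H00=-1→##./.#./.#./...*; H01=-1→.##/.#./.#./...; H30=-1→.../.#./.#./##.; H31=-1→.../.#./.#./.##
ply 2, V at ##./.#./.#./... | V02=+1→###/.##/.#./...*; V10=+1→##./##./##./...; V12=+1→##./.##/.##/...; V20=+1→##./.#./##./#..; V22=+1→##./.#./.##/..#
ply 3, H at ###/.##/.#./... | H30=-1→###/.##/.#./##.*; H31=-1→###/.##/.#./.##
ply 4, V at ###/.##/.#./##. | V10=+1→###/###/##./##.*; V22=+1→###/.##/.##/###
ply 5: ###/###/##./##. is terminal -1 (H); from .../.#./.#./... depth 6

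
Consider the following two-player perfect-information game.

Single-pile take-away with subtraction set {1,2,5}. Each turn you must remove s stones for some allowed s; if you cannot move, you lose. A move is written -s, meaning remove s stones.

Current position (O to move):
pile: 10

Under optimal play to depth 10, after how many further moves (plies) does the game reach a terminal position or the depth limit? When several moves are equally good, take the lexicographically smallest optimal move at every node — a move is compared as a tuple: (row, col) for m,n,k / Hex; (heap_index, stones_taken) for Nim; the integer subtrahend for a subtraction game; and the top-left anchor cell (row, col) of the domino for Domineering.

ply 1, O at 10 | -1=+1→9*; -2=-1→8; -5=-1→5
ply 2, X at 9 | -1=-1→8*; -2=-1→7; -5=-1→4
ply 3, O at 8 | -1=-1→7; -2=+1→6*; -5=+1→3
ply 4, X at 6 | -1=-1→5*; -2=-1→4; -5=-1→1
ply 5, O at 5 | -1=-1→4; -2=+1→3*; -5=+1→0
ply 6, X at 3 | -1=-1→2*; -2=-1→1
ply 7, O at 2 | -1=-1→1; -2=+1→0*
ply 8: 0 is terminal -1 (X); from 10 depth 10

PV length from [10]: 7 plies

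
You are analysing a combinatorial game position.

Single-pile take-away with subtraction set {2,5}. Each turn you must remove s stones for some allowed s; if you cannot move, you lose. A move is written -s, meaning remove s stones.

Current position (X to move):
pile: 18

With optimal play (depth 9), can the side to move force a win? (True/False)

X winning at [18]: False

p1 X@[18]: -2[16]-1* -5[13]-1
p2 O@[16]: -2[14]+1* -5[11]+1
p3 X@[14]: -2[12]-1* -5[9]-1
p4 O@[12]: -2[10]-1 -5[7]+1*
p5 X@[7]: -2[5]-1* -5[2]-1
p6 O@[5]: -2[3]-1 -5[0]+1*
p7 X@[0] terminal -1; root [18] d9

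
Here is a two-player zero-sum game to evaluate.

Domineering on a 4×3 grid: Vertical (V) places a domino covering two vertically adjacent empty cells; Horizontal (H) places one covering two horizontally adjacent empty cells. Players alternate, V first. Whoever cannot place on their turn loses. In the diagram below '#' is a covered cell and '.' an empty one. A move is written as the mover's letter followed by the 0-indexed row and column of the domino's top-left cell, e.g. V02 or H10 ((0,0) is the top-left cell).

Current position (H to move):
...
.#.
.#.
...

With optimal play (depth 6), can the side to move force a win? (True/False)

H winning at [.../.#./.#./...]: False

[.../.#./.#./...] H move#1: H00:-1/##./.#./.#./...*, H01:-1/.##/.#./.#./..., H30:-1/.../.#./.#./##., H31:-1/.../.#./.#./.##
[##./.#./.#./...] V move#2: V02:+1/###/.##/.#./...*, V10:+1/##./##./##./..., V12:+1/##./.##/.##/..., V20:+1/##./.#./##./#.., V22:+1/##./.#./.##/..#
[###/.##/.#./...] H move#3: H30:-1/###/.##/.#./##.*, H31:-1/###/.##/.#./.##
[###/.##/.#./##.] V move#4: V10:+1/###/###/##./##.*, V22:+1/###/.##/.##/###
[###/###/##./##.] end (terminal -1, H#5); searched .../.#./.#./... to 6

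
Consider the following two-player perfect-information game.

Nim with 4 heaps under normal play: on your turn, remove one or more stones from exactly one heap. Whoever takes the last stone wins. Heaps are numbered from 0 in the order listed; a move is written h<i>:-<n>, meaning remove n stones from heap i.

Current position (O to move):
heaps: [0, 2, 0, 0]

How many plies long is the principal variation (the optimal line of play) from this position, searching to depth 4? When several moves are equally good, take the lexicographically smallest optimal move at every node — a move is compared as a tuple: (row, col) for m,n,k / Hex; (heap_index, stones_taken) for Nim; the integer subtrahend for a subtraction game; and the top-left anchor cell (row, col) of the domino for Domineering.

PV length from [(0,2,0,0)]: 1 ply

ply 1, O at (0,2,0,0) | h1:-1=-1→(0,1,0,0); h1:-2=+1→(0,0,0,0)*
ply 2: (0,0,0,0) is terminal -1 (X); from (0,2,0,0) depth 4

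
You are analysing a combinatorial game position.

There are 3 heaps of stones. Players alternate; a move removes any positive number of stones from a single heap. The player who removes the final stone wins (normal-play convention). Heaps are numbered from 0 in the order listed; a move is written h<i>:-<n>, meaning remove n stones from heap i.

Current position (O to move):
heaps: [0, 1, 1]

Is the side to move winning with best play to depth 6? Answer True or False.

O winning at [(0,1,1)]: False

[(0,1,1)] O move#1: h1:-1:-1/(0,0,1)*, h2:-1:-1/(0,1,0)
[(0,0,1)] X move#2: h2:-1:+1/(0,0,0)*
[(0,0,0)] end (terminal -1, O#3); searched (0,1,1) to 6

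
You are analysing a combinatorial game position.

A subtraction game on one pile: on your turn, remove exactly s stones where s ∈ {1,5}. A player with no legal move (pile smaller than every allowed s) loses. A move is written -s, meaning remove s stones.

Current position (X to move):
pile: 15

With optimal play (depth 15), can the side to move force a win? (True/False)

[15] X move#1: -1:+1/14*, -5:+1/10
[14] O move#2: -1:-1/13*, -5:-1/9
[13] X move#3: -1:+1/12*, -5:+1/8
[12] O move#4: -1:-1/11*, -5:-1/7
[11] X move#5: -1:+1/10*, -5:+1/6
[10] O move#6: -1:-1/9*, -5:-1/5
[9] X move#7: -1:+1/8*, -5:+1/4
[8] O move#8: -1:-1/7*, -5:-1/3
[7] X move#9: -1:+1/6*, -5:+1/2
[6] O move#10: -1:-1/5*, -5:-1/1
[5] X move#11: -1:+1/4*, -5:+1/0
[4] O move#12: -1:-1/3*
[3] X move#13: -1:+1/2*
[2] O move#14: -1:-1/1*
[1] X move#15: -1:+1/0*
[0] end (terminal -1, O#16); searched 15 to 15

X winning at [15]: True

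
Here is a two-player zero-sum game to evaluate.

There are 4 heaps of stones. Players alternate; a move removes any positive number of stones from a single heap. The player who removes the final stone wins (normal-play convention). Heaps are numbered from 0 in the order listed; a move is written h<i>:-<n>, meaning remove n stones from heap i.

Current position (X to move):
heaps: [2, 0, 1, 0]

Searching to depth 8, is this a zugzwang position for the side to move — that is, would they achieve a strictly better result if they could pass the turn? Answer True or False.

[(2,0,1,0)] X move#1: h0:-1:+1/(1,0,1,0)*, h0:-2:-1/(0,0,1,0), h2:-1:-1/(2,0,0,0)
[(1,0,1,0)] O move#2: h0:-1:-1/(0,0,1,0)*, h2:-1:-1/(1,0,0,0)
[(0,0,1,0)] X move#3: h2:-1:+1/(0,0,0,0)*
[(0,0,0,0)] end (terminal -1, O#4); searched (2,0,1,0) to 8
if X skipped the turn, O would face:
~ [(2,0,1,0)] O move#1: h0:-1:+1/(1,0,1,0)*, h0:-2:-1/(0,0,1,0), h2:-1:-1/(2,0,0,0)
~ [(1,0,1,0)] X move#2: h0:-1:-1/(0,0,1,0)*, h2:-1:-1/(1,0,0,0)
~ [(0,0,1,0)] O move#3: h2:-1:+1/(0,0,0,0)*
~ [(0,0,0,0)] end (terminal -1, X#4); searched (2,0,1,0) to 8
compare (X): move=+1 vs pass=-1

zugzwang((2,0,1,0), X) = False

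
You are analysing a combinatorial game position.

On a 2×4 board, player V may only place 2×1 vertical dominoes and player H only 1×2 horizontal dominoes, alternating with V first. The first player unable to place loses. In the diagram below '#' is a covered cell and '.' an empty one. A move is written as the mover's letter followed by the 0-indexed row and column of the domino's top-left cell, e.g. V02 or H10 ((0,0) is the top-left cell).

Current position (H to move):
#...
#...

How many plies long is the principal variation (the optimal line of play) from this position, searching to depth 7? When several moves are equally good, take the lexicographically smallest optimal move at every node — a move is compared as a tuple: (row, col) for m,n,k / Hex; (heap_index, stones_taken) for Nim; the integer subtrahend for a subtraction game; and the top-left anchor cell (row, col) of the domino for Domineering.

ply 1, H at #.../#... | H01=+1→###./#...*; H02=+1→#.##/#...; H11=+1→#.../###.; H12=+1→#.../#.##
ply 2, V at ###./#... | V03=-1→####/#..#*
ply 3, H at ####/#..# | H11=+1→####/####*
ply 4: ####/#### is terminal -1 (V); from #.../#... depth 7

PV length from [#.../#...]: 3 plies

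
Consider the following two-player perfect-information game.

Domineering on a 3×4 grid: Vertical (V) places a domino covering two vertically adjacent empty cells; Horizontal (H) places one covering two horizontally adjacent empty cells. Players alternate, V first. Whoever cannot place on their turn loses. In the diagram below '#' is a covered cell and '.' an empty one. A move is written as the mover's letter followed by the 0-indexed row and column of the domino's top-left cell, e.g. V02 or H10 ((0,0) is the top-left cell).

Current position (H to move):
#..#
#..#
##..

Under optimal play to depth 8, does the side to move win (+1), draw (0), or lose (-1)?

value(#..#/#..#/##.., H) = +1

[#..#/#..#/##..] H move#1: H01:-1/####/#..#/##.., H11:+1/#..#/####/##..*, H22:-1/#..#/#..#/####
[#..#/####/##..] end (terminal -1, V#2); searched #..#/#..#/##.. to 8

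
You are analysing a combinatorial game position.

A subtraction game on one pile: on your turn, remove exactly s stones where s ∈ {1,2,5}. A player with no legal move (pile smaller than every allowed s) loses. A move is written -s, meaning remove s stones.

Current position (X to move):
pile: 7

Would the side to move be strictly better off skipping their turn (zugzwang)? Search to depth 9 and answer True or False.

zugzwang(7, X) = False

[7] X move#1: -1:+1/6*, -2:-1/5, -5:-1/2
[6] O move#2: -1:-1/5*, -2:-1/4, -5:-1/1
[5] X move#3: -1:-1/4, -2:+1/3*, -5:+1/0
[3] O move#4: -1:-1/2*, -2:-1/1
[2] X move#5: -1:-1/1, -2:+1/0*
[0] end (terminal -1, O#6); searched 7 to 9
suppose X passes — search the same position with O to move:
pass> [7] O move#1: -1:+1/6*, -2:-1/5, -5:-1/2
pass> [6] X move#2: -1:-1/5*, -2:-1/4, -5:-1/1
pass> [5] O move#3: -1:-1/4, -2:+1/3*, -5:+1/0
pass> [3] X move#4: -1:-1/2*, -2:-1/1
pass> [2] O move#5: -1:-1/1, -2:+1/0*
pass> [0] end (terminal -1, X#6); searched 7 to 9
for X: play +1, pass -1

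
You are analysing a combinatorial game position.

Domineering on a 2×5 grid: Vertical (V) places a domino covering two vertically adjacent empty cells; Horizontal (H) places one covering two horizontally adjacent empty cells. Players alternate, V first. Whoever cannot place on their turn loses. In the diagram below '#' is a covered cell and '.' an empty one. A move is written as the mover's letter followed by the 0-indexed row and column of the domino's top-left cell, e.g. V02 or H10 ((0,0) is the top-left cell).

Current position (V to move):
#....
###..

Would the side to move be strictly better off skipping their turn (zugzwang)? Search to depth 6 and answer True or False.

p1 V@[#..../###..]: V03[#..#./####.]+1* V04[#...#/###.#]-1
p2 H@[#..#./####.]: H01[####./####.]-1*
p3 V@[####./####.]: V04[#####/#####]+1*
p4 H@[#####/#####] terminal -1; root [#..../###..] d6
suppose V passes — search the same position with H to move:
pass> p1 H@[#..../###..]: H01[###../###..]-1 H02[#.##./###..]-1 H03[#..##/###..]+1* H13[#..../#####]+1
pass> p2 V@[#..##/###..] terminal -1; root [#..../###..] d6
for V: play +1, pass -1

zugzwang(#..../###.., V) = False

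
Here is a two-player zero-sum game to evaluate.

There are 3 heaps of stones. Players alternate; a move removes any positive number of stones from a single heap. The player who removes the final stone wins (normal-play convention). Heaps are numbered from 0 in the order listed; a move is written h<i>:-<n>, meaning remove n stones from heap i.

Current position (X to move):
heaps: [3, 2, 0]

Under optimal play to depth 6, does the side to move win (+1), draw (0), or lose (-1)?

value((3,2,0), X) = +1

p1 X@[(3,2,0)]: h0:-1[(2,2,0)]+1* h0:-2[(1,2,0)]-1 h0:-3[(0,2,0)]-1 h1:-1[(3,1,0)]-1 h1:-2[(3,0,0)]-1
p2 O@[(2,2,0)]: h0:-1[(1,2,0)]-1* h0:-2[(0,2,0)]-1 h1:-1[(2,1,0)]-1 h1:-2[(2,0,0)]-1
p3 X@[(1,2,0)]: h0:-1[(0,2,0)]-1 h1:-1[(1,1,0)]+1* h1:-2[(1,0,0)]-1
p4 O@[(1,1,0)]: h0:-1[(0,1,0)]-1* h1:-1[(1,0,0)]-1
p5 X@[(0,1,0)]: h1:-1[(0,0,0)]+1*
p6 O@[(0,0,0)] terminal -1; root [(3,2,0)] d6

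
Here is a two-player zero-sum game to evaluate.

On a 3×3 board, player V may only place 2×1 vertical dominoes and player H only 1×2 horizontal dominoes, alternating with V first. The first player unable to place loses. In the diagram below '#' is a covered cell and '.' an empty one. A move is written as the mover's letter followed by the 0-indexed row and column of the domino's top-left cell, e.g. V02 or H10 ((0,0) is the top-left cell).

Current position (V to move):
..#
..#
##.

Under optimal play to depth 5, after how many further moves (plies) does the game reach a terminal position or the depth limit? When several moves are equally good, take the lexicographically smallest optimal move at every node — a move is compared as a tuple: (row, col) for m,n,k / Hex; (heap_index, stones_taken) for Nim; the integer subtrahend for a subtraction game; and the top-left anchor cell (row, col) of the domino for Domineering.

p1 V@[..#/..#/##.]: V00[#.#/#.#/##.]+1* V01[.##/.##/##.]+1
p2 H@[#.#/#.#/##.] terminal -1; root [..#/..#/##.] d5

PV length from [..#/..#/##.]: 1 ply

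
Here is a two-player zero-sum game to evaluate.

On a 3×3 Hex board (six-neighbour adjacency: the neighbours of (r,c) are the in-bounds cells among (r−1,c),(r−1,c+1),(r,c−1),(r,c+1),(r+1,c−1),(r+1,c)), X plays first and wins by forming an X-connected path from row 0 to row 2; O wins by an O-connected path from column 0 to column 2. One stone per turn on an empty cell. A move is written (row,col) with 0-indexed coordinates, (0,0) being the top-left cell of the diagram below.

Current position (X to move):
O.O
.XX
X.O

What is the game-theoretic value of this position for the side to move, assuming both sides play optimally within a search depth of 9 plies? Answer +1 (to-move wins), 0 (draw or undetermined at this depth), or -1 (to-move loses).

ply 1, X at O.O/.XX/X.O | (0,1)=+1→OXO/.XX/X.O*; (1,0)=-1→O.O/XXX/X.O; (2,1)=-1→O.O/.XX/XXO
ply 2: OXO/.XX/X.O is terminal -1 (O); from O.O/.XX/X.O depth 9

value(O.O/.XX/X.O, X) = +1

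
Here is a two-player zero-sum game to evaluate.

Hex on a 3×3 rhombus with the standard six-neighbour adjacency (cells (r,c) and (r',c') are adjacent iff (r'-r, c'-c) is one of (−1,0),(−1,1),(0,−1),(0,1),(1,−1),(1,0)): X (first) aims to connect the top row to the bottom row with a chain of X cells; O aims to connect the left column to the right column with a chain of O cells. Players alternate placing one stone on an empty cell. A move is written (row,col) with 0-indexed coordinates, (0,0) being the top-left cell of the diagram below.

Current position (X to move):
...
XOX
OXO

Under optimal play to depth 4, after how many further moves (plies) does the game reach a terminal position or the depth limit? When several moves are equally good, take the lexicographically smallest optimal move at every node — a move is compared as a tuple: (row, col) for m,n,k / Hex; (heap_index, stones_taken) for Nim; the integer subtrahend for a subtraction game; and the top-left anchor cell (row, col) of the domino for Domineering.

PV length from [.../XOX/OXO]: 1 ply

[.../XOX/OXO] X move#1: (0,0):-1/X../XOX/OXO, (0,1):-1/.X./XOX/OXO, (0,2):+1/..X/XOX/OXO*
[..X/XOX/OXO] end (terminal -1, O#2); searched .../XOX/OXO to 4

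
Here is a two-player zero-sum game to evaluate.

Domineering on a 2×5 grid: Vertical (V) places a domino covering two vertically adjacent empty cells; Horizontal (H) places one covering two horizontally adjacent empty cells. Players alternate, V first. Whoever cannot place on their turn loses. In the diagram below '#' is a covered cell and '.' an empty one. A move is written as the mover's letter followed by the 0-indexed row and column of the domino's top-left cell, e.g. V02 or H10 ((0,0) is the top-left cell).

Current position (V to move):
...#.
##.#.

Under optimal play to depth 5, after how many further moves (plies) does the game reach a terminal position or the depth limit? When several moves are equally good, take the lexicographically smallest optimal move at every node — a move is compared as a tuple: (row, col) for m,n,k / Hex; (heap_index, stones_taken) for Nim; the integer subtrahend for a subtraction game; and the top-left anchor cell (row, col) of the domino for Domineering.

PV length from [...#./##.#.]: 3 plies

p1 V@[...#./##.#.]: V02[..##./####.]+1* V04[...##/##.##]-1
p2 H@[..##./####.]: H00[####./####.]-1*
p3 V@[####./####.]: V04[#####/#####]+1*
p4 H@[#####/#####] terminal -1; root [...#./##.#.] d5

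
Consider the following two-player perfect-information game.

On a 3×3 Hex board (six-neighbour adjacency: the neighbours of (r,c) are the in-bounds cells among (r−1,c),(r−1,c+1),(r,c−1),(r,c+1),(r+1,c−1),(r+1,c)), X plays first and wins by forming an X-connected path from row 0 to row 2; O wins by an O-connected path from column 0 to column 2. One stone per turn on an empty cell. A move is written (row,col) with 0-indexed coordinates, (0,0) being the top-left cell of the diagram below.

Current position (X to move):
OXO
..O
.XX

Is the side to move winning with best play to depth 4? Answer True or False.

X winning at [OXO/..O/.XX]: True

[OXO/..O/.XX] X move#1: (1,0):+1/OXO/X.O/.XX*, (1,1):+1/OXO/.XO/.XX, (2,0):+1/OXO/..O/XXX
[OXO/X.O/.XX] O move#2: (1,1):-1/OXO/XOO/.XX*, (2,0):-1/OXO/X.O/OXX
[OXO/XOO/.XX] X move#3: (2,0):+1/OXO/XOO/XXX*
[OXO/XOO/XXX] end (terminal -1, O#4); searched OXO/..O/.XX to 4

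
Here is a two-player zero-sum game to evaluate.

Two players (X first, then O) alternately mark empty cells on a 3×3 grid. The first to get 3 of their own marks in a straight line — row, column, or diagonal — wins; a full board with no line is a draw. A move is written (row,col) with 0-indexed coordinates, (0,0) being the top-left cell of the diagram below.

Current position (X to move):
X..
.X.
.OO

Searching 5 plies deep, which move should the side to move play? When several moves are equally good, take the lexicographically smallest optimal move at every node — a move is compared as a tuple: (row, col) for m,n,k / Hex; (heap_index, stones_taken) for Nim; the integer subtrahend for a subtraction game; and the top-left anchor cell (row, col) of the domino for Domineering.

X's best at [X../.X./.OO]: (2,0)

ply 1, X at X../.X./.OO | (0,1)=-1→XX./.X./.OO; (0,2)=-1→X.X/.X./.OO; (1,0)=-1→X../XX./.OO; (1,2)=-1→X../.XX/.OO; (2,0)=+1→X../.X./XOO*
ply 2, O at X../.X./XOO | (0,1)=-1→XO./.X./XOO*; (0,2)=-1→X.O/.X./XOO; (1,0)=-1→X../OX./XOO; (1,2)=-1→X../.XO/XOO
ply 3, X at XO./.X./XOO | (0,2)=+1→XOX/.X./XOO*; (1,0)=+1→XO./XX./XOO; (1,2)=+1→XO./.XX/XOO
ply 4: XOX/.X./XOO is terminal -1 (O); from X../.X./.OO depth 5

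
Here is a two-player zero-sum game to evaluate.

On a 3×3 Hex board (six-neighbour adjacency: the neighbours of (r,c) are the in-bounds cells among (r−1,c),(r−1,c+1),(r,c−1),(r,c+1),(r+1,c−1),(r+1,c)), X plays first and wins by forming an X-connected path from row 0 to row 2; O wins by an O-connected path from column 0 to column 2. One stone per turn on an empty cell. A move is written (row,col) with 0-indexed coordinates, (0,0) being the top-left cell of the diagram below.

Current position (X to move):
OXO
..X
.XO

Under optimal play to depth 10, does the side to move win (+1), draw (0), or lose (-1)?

value(OXO/..X/.XO, X) = +1

p1 X@[OXO/..X/.XO]: (1,0)[OXO/X.X/.XO]+1* (1,1)[OXO/.XX/.XO]+1 (2,0)[OXO/..X/XXO]+1
p2 O@[OXO/X.X/.XO]: (1,1)[OXO/XOX/.XO]-1* (2,0)[OXO/X.X/OXO]-1
p3 X@[OXO/XOX/.XO]: (2,0)[OXO/XOX/XXO]+1*
p4 O@[OXO/XOX/XXO] terminal -1; root [OXO/..X/.XO] d10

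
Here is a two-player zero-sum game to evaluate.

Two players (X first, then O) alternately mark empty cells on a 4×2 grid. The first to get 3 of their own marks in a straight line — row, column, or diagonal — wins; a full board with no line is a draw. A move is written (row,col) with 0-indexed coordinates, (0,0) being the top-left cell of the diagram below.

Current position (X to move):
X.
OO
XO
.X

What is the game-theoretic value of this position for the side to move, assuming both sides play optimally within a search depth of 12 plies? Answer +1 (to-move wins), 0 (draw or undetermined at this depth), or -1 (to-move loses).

value(X./OO/XO/.X, X) = 0

p1 X@[X./OO/XO/.X]: (0,1)[XX/OO/XO/.X]+0* (3,0)[X./OO/XO/XX]-1
p2 O@[XX/OO/XO/.X]: (3,0)[XX/OO/XO/OX]+0*
p3 X@[XX/OO/XO/OX] terminal +0; root [X./OO/XO/.X] d12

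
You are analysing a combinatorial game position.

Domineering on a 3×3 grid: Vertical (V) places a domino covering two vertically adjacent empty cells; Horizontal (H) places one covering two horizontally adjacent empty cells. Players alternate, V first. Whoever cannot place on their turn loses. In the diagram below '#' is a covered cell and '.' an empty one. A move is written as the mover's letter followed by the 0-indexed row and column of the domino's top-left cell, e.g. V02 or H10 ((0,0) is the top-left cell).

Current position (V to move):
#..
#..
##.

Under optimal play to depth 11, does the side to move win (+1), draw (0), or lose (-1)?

value(#../#../##., V) = +1

ply 1, V at #../#../##. | V01=+1→##./##./##.*; V02=+1→#.#/#.#/##.; V12=-1→#../#.#/###
ply 2: ##./##./##. is terminal -1 (H); from #../#../##. depth 11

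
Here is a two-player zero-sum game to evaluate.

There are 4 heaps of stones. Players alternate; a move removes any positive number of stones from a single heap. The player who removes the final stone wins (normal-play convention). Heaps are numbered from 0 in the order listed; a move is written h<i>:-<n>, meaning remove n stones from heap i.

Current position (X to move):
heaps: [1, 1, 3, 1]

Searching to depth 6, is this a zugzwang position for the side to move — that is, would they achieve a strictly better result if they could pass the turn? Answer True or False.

zugzwang((1,1,3,1), X) = False

ply 1, X at (1,1,3,1) | h0:-1=-1→(0,1,3,1); h1:-1=-1→(1,0,3,1); h2:-1=-1→(1,1,2,1); h2:-2=+1→(1,1,1,1)*; h2:-3=-1→(1,1,0,1); h3:-1=-1→(1,1,3,0)
ply 2, O at (1,1,1,1) | h0:-1=-1→(0,1,1,1)*; h1:-1=-1→(1,0,1,1); h2:-1=-1→(1,1,0,1); h3:-1=-1→(1,1,1,0)
ply 3, X at (0,1,1,1) | h1:-1=+1→(0,0,1,1)*; h2:-1=+1→(0,1,0,1); h3:-1=+1→(0,1,1,0)
ply 4, O at (0,0,1,1) | h2:-1=-1→(0,0,0,1)*; h3:-1=-1→(0,0,1,0)
ply 5, X at (0,0,0,1) | h3:-1=+1→(0,0,0,0)*
ply 6: (0,0,0,0) is terminal -1 (O); from (1,1,3,1) depth 6
suppose X passes — search the same position with O to move:
pass> ply 1, O at (1,1,3,1) | h0:-1=-1→(0,1,3,1); h1:-1=-1→(1,0,3,1); h2:-1=-1→(1,1,2,1); h2:-2=+1→(1,1,1,1)*; h2:-3=-1→(1,1,0,1); h3:-1=-1→(1,1,3,0)
pass> ply 2, X at (1,1,1,1) | h0:-1=-1→(0,1,1,1)*; h1:-1=-1→(1,0,1,1); h2:-1=-1→(1,1,0,1); h3:-1=-1→(1,1,1,0)
pass> ply 3, O at (0,1,1,1) | h1:-1=+1→(0,0,1,1)*; h2:-1=+1→(0,1,0,1); h3:-1=+1→(0,1,1,0)
pass> ply 4, X at (0,0,1,1) | h2:-1=-1→(0,0,0,1)*; h3:-1=-1→(0,0,1,0)
pass> ply 5, O at (0,0,0,1) | h3:-1=+1→(0,0,0,0)*
pass> ply 6: (0,0,0,0) is terminal -1 (X); from (1,1,3,1) depth 6
for X: play +1, pass -1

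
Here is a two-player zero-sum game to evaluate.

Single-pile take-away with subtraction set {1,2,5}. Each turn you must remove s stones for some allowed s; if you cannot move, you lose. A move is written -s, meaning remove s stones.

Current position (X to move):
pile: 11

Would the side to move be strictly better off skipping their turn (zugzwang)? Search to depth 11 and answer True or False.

zugzwang(11, X) = False

[11] X move#1: -1:-1/10, -2:+1/9*, -5:+1/6
[9] O move#2: -1:-1/8*, -2:-1/7, -5:-1/4
[8] X move#3: -1:-1/7, -2:+1/6*, -5:+1/3
[6] O move#4: -1:-1/5*, -2:-1/4, -5:-1/1
[5] X move#5: -1:-1/4, -2:+1/3*, -5:+1/0
[3] O move#6: -1:-1/2*, -2:-1/1
[2] X move#7: -1:-1/1, -2:+1/0*
[0] end (terminal -1, O#8); searched 11 to 11
pass branch (O moves first from the same position):
  | [11] O move#1: -1:-1/10, -2:+1/9*, -5:+1/6
  | [9] X move#2: -1:-1/8*, -2:-1/7, -5:-1/4
  | [8] O move#3: -1:-1/7, -2:+1/6*, -5:+1/3
  | [6] X move#4: -1:-1/5*, -2:-1/4, -5:-1/1
  | [5] O move#5: -1:-1/4, -2:+1/3*, -5:+1/0
  | [3] X move#6: -1:-1/2*, -2:-1/1
  | [2] O move#7: -1:-1/1, -2:+1/0*
  | [0] end (terminal -1, X#8); searched 11 to 11
X moving scores +1; X passing scores -1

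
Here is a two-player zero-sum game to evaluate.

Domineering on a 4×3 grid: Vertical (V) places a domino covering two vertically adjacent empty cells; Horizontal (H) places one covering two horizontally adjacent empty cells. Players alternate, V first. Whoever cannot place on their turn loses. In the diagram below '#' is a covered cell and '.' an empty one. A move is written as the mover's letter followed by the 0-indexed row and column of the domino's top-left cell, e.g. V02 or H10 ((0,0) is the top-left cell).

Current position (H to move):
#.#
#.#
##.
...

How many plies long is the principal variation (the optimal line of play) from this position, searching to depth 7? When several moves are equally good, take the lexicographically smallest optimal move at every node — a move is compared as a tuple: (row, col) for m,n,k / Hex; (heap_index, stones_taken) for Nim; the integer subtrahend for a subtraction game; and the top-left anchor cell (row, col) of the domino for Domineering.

ply 1, H at #.#/#.#/##./... | H30=-1→#.#/#.#/##./##.*; H31=-1→#.#/#.#/##./.##
ply 2, V at #.#/#.#/##./##. | V01=+1→###/###/##./##.*; V22=+1→#.#/#.#/###/###
ply 3: ###/###/##./##. is terminal -1 (H); from #.#/#.#/##./... depth 7

PV length from [#.#/#.#/##./...]: 2 plies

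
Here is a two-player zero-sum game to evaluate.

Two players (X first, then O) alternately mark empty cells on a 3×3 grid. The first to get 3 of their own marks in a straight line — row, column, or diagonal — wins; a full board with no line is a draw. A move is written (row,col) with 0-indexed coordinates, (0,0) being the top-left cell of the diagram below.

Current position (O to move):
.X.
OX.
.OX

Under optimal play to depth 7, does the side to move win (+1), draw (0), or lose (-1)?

value(.X./OX./.OX, O) = 0

ply 1, O at .X./OX./.OX | (0,0)=+0→OX./OX./.OX*; (0,2)=-1→.XO/OX./.OX; (1,2)=-1→.X./OXO/.OX; (2,0)=-1→.X./OX./OOX
ply 2, X at OX./OX./.OX | (0,2)=-1→OXX/OX./.OX; (1,2)=-1→OX./OXX/.OX; (2,0)=+0→OX./OX./XOX*
ply 3, O at OX./OX./XOX | (0,2)=+0→OXO/OX./XOX*; (1,2)=-1→OX./OXO/XOX
ply 4, X at OXO/OX./XOX | (1,2)=+0→OXO/OXX/XOX*
ply 5: OXO/OXX/XOX is terminal +0 (O); from .X./OX./.OX depth 7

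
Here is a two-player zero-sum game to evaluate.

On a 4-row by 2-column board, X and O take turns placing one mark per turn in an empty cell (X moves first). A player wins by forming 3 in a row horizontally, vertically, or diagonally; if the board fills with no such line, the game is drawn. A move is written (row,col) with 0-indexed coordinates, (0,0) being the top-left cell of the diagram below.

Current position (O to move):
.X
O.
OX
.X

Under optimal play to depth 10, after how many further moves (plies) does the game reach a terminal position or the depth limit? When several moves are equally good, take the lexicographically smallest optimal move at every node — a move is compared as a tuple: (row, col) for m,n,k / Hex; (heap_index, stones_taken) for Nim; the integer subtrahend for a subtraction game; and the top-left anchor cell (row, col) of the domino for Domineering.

[.X/O./OX/.X] O move#1: (0,0):+1/OX/O./OX/.X*, (1,1):+1/.X/OO/OX/.X, (3,0):+1/.X/O./OX/OX
[OX/O./OX/.X] end (terminal -1, X#2); searched .X/O./OX/.X to 10

PV length from [.X/O./OX/.X]: 1 ply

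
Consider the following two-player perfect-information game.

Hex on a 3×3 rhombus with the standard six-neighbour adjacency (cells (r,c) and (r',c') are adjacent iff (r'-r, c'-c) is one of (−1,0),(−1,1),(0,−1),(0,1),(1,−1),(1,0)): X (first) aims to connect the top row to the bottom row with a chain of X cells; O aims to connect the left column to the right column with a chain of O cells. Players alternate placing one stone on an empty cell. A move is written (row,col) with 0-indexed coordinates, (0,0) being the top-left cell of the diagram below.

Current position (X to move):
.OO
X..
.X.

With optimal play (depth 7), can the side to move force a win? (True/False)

X winning at [.OO/X../.X.]: True

[.OO/X../.X.] X move#1: (0,0):+1/XOO/X../.X.*, (1,1):-1/.OO/XX./.X., (1,2):-1/.OO/X.X/.X., (2,0):-1/.OO/X../XX., (2,2):-1/.OO/X../.XX
[XOO/X../.X.] O move#2: (1,1):-1/XOO/XO./.X.*, (1,2):-1/XOO/X.O/.X., (2,0):-1/XOO/X../OX., (2,2):-1/XOO/X../.XO
[XOO/XO./.X.] X move#3: (1,2):-1/XOO/XOX/.X., (2,0):+1/XOO/XO./XX.*, (2,2):-1/XOO/XO./.XX
[XOO/XO./XX.] end (terminal -1, O#4); searched .OO/X../.X. to 7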